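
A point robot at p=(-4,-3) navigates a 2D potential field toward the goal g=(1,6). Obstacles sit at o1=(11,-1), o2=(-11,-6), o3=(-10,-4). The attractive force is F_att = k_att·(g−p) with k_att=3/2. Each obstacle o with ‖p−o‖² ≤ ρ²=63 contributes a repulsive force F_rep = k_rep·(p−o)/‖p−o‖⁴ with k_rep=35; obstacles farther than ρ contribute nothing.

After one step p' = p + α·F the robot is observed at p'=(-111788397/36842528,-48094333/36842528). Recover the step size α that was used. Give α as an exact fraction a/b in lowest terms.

F_att = 3/2·(g−p) = 3/2·(5,9) = (7.5000,13.5000)
o1: d²=229 > ρ²=63 → inactive
o2: d²=58 ≤ ρ²=63; F_rep = 35·(7,3)/58² = (0.0728,0.0312)
o3: d²=37 ≤ ρ²=63; F_rep = 35·(6,1)/37² = (0.1534,0.0256)
F = F_att + ΣF_rep = (7.7262,13.5568)
Δp = p'−p = (0.9658,1.6946); α = Δx/Fx = (35581715/36842528) / (35581715/4605316) = 1/8
check: Δy/Fy = (62433251/36842528) / (62433251/4605316) = 1/8 ✓

α = 1/8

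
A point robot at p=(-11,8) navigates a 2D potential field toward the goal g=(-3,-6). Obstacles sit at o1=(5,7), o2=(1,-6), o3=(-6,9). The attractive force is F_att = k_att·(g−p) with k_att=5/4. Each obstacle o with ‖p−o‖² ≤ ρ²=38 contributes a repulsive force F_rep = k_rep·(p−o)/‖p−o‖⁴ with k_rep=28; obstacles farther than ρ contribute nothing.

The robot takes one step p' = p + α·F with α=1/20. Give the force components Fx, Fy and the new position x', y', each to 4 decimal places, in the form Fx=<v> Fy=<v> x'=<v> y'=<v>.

Fx=9.7929 Fy=-17.5414 x'=-10.5104 y'=7.1229

F_att = 5/4·(g−p) = 5/4·(8,-14) = (10.0000,-17.5000)
o1: d²=257 > ρ²=38 → inactive
o2: d²=340 > ρ²=38 → inactive
o3: d²=26 ≤ ρ²=38; F_rep = 28·(-5,-1)/26² = (-0.2071,-0.0414)
F = F_att + ΣF_rep = (9.7929,-17.5414)
p' = p + 1/20·F = (-10.5104,7.1229)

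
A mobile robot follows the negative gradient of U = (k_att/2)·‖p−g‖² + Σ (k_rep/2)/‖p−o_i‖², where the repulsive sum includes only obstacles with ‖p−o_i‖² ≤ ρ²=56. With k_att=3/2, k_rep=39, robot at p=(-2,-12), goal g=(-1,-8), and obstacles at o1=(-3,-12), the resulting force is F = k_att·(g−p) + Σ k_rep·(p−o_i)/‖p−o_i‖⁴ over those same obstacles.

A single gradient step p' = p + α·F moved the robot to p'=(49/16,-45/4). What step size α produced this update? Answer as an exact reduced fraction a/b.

α = 1/8

F_att = 3/2·(g−p) = 3/2·(1,4) = (1.5000,6.0000)
o1: d²=1 ≤ ρ²=56; F_rep = 39·(1,0)/1² = (39.0000,0.0000)
F = F_att + ΣF_rep = (40.5000,6.0000)
Δp = p'−p = (5.0625,0.7500); α = Δx/Fx = (81/16) / (81/2) = 1/8
check: Δy/Fy = (3/4) / (6) = 1/8 ✓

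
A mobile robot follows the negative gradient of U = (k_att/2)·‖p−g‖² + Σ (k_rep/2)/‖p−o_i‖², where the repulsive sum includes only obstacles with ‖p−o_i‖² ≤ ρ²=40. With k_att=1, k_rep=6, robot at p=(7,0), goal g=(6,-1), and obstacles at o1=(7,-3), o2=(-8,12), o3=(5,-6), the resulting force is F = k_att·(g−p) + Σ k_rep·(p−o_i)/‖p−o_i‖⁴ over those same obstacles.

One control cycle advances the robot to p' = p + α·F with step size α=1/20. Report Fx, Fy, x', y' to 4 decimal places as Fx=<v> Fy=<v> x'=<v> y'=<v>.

Fx=-0.9925 Fy=-0.7553 x'=6.9504 y'=-0.0378

F_att = 1·(g−p) = 1·(-1,-1) = (-1.0000,-1.0000)
o1: d²=9 ≤ ρ²=40; F_rep = 6·(0,3)/9² = (0.0000,0.2222)
o2: d²=369 > ρ²=40 → inactive
o3: d²=40 ≤ ρ²=40; F_rep = 6·(2,6)/40² = (0.0075,0.0225)
F = F_att + ΣF_rep = (-0.9925,-0.7553)
p' = p + 1/20·F = (6.9504,-0.0378)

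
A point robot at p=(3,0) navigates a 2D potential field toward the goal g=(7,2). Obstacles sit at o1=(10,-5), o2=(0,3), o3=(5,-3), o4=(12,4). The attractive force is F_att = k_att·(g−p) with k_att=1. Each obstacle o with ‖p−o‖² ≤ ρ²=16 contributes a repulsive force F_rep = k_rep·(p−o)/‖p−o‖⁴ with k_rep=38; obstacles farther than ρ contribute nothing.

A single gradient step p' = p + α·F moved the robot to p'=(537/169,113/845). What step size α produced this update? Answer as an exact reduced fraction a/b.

α = 1/20

F_att = 1·(g−p) = 1·(4,2) = (4.0000,2.0000)
o1: d²=74 > ρ²=16 → inactive
o2: d²=18 > ρ²=16 → inactive
o3: d²=13 ≤ ρ²=16; F_rep = 38·(-2,3)/13² = (-0.4497,0.6746)
o4: d²=97 > ρ²=16 → inactive
F = F_att + ΣF_rep = (3.5503,2.6746)
Δp = p'−p = (0.1775,0.1337); α = Δx/Fx = (30/169) / (600/169) = 1/20
check: Δy/Fy = (113/845) / (452/169) = 1/20 ✓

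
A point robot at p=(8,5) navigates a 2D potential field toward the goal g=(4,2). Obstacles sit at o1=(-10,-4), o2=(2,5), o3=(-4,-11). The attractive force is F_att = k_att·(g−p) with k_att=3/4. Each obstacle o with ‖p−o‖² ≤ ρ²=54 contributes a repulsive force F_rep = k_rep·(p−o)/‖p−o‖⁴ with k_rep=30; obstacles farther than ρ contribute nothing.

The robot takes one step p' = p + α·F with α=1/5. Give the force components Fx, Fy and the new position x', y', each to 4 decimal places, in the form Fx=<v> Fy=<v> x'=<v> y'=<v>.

F_att = 3/4·(g−p) = 3/4·(-4,-3) = (-3.0000,-2.2500)
o1: d²=405 > ρ²=54 → inactive
o2: d²=36 ≤ ρ²=54; F_rep = 30·(6,0)/36² = (0.1389,0.0000)
o3: d²=400 > ρ²=54 → inactive
F = F_att + ΣF_rep = (-2.8611,-2.2500)
p' = p + 1/5·F = (7.4278,4.5500)

Fx=-2.8611 Fy=-2.2500 x'=7.4278 y'=4.5500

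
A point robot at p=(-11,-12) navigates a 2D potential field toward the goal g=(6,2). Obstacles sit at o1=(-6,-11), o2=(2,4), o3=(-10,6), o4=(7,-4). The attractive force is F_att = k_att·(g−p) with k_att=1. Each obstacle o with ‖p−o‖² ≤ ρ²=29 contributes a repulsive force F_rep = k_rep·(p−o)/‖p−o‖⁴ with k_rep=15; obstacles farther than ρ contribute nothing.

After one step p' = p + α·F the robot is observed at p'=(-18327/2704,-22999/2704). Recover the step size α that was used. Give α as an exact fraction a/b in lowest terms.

α = 1/4

F_att = 1·(g−p) = 1·(17,14) = (17.0000,14.0000)
o1: d²=26 ≤ ρ²=29; F_rep = 15·(-5,-1)/26² = (-0.1109,-0.0222)
o2: d²=425 > ρ²=29 → inactive
o3: d²=325 > ρ²=29 → inactive
o4: d²=388 > ρ²=29 → inactive
F = F_att + ΣF_rep = (16.8891,13.9778)
Δp = p'−p = (4.2223,3.4945); α = Δx/Fx = (11417/2704) / (11417/676) = 1/4
check: Δy/Fy = (9449/2704) / (9449/676) = 1/4 ✓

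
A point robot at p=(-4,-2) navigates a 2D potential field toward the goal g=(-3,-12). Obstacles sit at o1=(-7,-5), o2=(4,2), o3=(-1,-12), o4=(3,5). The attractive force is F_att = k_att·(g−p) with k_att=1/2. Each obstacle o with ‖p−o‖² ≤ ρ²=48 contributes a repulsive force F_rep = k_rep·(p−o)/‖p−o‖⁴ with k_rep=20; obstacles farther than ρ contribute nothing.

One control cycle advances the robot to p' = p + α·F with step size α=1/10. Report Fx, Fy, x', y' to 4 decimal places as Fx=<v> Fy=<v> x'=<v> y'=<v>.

F_att = 1/2·(g−p) = 1/2·(1,-10) = (0.5000,-5.0000)
o1: d²=18 ≤ ρ²=48; F_rep = 20·(3,3)/18² = (0.1852,0.1852)
o2: d²=80 > ρ²=48 → inactive
o3: d²=109 > ρ²=48 → inactive
o4: d²=98 > ρ²=48 → inactive
F = F_att + ΣF_rep = (0.6852,-4.8148)
p' = p + 1/10·F = (-3.9315,-2.4815)

Fx=0.6852 Fy=-4.8148 x'=-3.9315 y'=-2.4815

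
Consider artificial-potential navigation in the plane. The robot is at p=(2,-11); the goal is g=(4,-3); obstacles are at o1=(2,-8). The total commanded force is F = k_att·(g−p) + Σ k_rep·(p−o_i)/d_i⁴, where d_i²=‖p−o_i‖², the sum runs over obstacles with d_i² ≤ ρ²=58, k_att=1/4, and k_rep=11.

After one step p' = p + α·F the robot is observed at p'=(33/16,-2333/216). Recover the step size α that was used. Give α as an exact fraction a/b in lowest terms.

F_att = 1/4·(g−p) = 1/4·(2,8) = (0.5000,2.0000)
o1: d²=9 ≤ ρ²=58; F_rep = 11·(0,-3)/9² = (0.0000,-0.4074)
F = F_att + ΣF_rep = (0.5000,1.5926)
Δp = p'−p = (0.0625,0.1991); α = Δx/Fx = (1/16) / (1/2) = 1/8
check: Δy/Fy = (43/216) / (43/27) = 1/8 ✓

α = 1/8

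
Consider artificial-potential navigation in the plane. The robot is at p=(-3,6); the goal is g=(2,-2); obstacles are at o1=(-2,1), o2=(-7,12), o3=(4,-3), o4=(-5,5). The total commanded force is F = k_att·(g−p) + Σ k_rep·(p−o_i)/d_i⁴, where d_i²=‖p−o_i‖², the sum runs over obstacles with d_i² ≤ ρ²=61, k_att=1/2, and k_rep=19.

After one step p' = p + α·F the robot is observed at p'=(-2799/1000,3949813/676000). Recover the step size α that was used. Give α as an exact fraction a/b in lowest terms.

α = 1/20

F_att = 1/2·(g−p) = 1/2·(5,-8) = (2.5000,-4.0000)
o1: d²=26 ≤ ρ²=61; F_rep = 19·(-1,5)/26² = (-0.0281,0.1405)
o2: d²=52 ≤ ρ²=61; F_rep = 19·(4,-6)/52² = (0.0281,-0.0422)
o3: d²=130 > ρ²=61 → inactive
o4: d²=5 ≤ ρ²=61; F_rep = 19·(2,1)/5² = (1.5200,0.7600)
F = F_att + ΣF_rep = (4.0200,-3.1416)
Δp = p'−p = (0.2010,-0.1571); α = Δx/Fx = (201/1000) / (201/50) = 1/20
check: Δy/Fy = (-106187/676000) / (-106187/33800) = 1/20 ✓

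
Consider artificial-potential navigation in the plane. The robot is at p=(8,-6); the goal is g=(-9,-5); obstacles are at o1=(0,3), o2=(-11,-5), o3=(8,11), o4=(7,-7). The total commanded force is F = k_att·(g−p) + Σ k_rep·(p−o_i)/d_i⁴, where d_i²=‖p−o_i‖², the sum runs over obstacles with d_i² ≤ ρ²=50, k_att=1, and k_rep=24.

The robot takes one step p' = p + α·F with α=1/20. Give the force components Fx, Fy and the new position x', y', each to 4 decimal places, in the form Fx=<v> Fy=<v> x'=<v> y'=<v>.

F_att = 1·(g−p) = 1·(-17,1) = (-17.0000,1.0000)
o1: d²=145 > ρ²=50 → inactive
o2: d²=362 > ρ²=50 → inactive
o3: d²=289 > ρ²=50 → inactive
o4: d²=2 ≤ ρ²=50; F_rep = 24·(1,1)/2² = (6.0000,6.0000)
F = F_att + ΣF_rep = (-11.0000,7.0000)
p' = p + 1/20·F = (7.4500,-5.6500)

Fx=-11.0000 Fy=7.0000 x'=7.4500 y'=-5.6500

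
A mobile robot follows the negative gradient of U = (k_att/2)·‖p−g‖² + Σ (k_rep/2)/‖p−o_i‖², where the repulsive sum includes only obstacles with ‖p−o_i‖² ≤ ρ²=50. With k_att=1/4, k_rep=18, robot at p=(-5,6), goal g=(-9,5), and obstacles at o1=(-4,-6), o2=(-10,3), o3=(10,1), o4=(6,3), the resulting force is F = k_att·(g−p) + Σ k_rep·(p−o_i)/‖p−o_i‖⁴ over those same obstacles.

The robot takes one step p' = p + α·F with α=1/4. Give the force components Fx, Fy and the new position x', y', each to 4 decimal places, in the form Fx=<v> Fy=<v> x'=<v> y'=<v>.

Fx=-0.9221 Fy=-0.2033 x'=-5.2305 y'=5.9492

F_att = 1/4·(g−p) = 1/4·(-4,-1) = (-1.0000,-0.2500)
o1: d²=145 > ρ²=50 → inactive
o2: d²=34 ≤ ρ²=50; F_rep = 18·(5,3)/34² = (0.0779,0.0467)
o3: d²=250 > ρ²=50 → inactive
o4: d²=130 > ρ²=50 → inactive
F = F_att + ΣF_rep = (-0.9221,-0.2033)
p' = p + 1/4·F = (-5.2305,5.9492)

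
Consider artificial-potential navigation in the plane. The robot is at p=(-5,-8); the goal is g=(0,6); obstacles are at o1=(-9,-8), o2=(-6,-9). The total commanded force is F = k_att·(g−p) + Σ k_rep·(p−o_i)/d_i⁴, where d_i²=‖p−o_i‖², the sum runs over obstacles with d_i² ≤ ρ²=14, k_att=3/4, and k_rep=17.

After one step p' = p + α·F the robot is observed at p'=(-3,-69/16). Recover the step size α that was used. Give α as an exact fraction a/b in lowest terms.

F_att = 3/4·(g−p) = 3/4·(5,14) = (3.7500,10.5000)
o1: d²=16 > ρ²=14 → inactive
o2: d²=2 ≤ ρ²=14; F_rep = 17·(1,1)/2² = (4.2500,4.2500)
F = F_att + ΣF_rep = (8.0000,14.7500)
Δp = p'−p = (2.0000,3.6875); α = Δx/Fx = (2) / (8) = 1/4
check: Δy/Fy = (59/16) / (59/4) = 1/4 ✓

α = 1/4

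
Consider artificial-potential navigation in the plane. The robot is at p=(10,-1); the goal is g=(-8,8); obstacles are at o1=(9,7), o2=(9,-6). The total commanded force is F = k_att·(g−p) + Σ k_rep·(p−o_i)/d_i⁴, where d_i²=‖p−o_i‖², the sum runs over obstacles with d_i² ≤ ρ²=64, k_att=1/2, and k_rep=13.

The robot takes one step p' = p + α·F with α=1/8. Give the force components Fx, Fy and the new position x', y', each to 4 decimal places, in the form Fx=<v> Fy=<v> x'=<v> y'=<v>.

Fx=-8.9808 Fy=4.5962 x'=8.8774 y'=-0.4255

F_att = 1/2·(g−p) = 1/2·(-18,9) = (-9.0000,4.5000)
o1: d²=65 > ρ²=64 → inactive
o2: d²=26 ≤ ρ²=64; F_rep = 13·(1,5)/26² = (0.0192,0.0962)
F = F_att + ΣF_rep = (-8.9808,4.5962)
p' = p + 1/8·F = (8.8774,-0.4255)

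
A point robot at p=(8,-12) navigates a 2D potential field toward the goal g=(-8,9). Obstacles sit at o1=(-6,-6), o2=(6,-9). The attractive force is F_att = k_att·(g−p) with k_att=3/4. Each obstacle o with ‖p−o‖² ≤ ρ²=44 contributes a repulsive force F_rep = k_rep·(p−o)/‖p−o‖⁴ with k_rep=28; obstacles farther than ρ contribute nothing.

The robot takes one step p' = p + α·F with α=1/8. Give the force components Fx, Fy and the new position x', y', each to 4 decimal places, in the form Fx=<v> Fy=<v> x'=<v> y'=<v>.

F_att = 3/4·(g−p) = 3/4·(-16,21) = (-12.0000,15.7500)
o1: d²=232 > ρ²=44 → inactive
o2: d²=13 ≤ ρ²=44; F_rep = 28·(2,-3)/13² = (0.3314,-0.4970)
F = F_att + ΣF_rep = (-11.6686,15.2530)
p' = p + 1/8·F = (6.5414,-10.0934)

Fx=-11.6686 Fy=15.2530 x'=6.5414 y'=-10.0934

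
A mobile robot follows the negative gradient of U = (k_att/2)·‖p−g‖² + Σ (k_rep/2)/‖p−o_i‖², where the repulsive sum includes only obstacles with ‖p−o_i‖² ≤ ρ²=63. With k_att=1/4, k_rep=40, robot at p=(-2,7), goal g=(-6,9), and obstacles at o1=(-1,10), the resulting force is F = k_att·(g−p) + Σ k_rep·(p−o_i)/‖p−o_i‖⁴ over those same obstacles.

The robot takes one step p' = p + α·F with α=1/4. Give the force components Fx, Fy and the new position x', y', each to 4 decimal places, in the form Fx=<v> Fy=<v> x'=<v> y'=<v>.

F_att = 1/4·(g−p) = 1/4·(-4,2) = (-1.0000,0.5000)
o1: d²=10 ≤ ρ²=63; F_rep = 40·(-1,-3)/10² = (-0.4000,-1.2000)
F = F_att + ΣF_rep = (-1.4000,-0.7000)
p' = p + 1/4·F = (-2.3500,6.8250)

Fx=-1.4000 Fy=-0.7000 x'=-2.3500 y'=6.8250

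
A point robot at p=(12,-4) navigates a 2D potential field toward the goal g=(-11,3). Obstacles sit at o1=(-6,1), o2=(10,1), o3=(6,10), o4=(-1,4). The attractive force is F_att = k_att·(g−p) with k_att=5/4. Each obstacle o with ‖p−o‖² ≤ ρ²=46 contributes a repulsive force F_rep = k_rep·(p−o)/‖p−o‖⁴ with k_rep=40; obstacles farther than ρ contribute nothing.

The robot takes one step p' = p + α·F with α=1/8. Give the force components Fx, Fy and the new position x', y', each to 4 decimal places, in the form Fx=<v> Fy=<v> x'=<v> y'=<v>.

Fx=-28.6549 Fy=8.5122 x'=8.4181 y'=-2.9360

F_att = 5/4·(g−p) = 5/4·(-23,7) = (-28.7500,8.7500)
o1: d²=349 > ρ²=46 → inactive
o2: d²=29 ≤ ρ²=46; F_rep = 40·(2,-5)/29² = (0.0951,-0.2378)
o3: d²=232 > ρ²=46 → inactive
o4: d²=233 > ρ²=46 → inactive
F = F_att + ΣF_rep = (-28.6549,8.5122)
p' = p + 1/8·F = (8.4181,-2.9360)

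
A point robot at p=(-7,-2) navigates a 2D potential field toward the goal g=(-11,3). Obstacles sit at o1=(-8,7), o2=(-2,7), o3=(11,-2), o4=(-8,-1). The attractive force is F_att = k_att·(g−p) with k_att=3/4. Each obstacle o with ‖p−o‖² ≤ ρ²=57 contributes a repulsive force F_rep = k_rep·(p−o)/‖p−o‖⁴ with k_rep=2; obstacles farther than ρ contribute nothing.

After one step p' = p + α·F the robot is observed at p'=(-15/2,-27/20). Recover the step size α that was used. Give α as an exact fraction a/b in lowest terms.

α = 1/5

F_att = 3/4·(g−p) = 3/4·(-4,5) = (-3.0000,3.7500)
o1: d²=82 > ρ²=57 → inactive
o2: d²=106 > ρ²=57 → inactive
o3: d²=324 > ρ²=57 → inactive
o4: d²=2 ≤ ρ²=57; F_rep = 2·(1,-1)/2² = (0.5000,-0.5000)
F = F_att + ΣF_rep = (-2.5000,3.2500)
Δp = p'−p = (-0.5000,0.6500); α = Δx/Fx = (-1/2) / (-5/2) = 1/5
check: Δy/Fy = (13/20) / (13/4) = 1/5 ✓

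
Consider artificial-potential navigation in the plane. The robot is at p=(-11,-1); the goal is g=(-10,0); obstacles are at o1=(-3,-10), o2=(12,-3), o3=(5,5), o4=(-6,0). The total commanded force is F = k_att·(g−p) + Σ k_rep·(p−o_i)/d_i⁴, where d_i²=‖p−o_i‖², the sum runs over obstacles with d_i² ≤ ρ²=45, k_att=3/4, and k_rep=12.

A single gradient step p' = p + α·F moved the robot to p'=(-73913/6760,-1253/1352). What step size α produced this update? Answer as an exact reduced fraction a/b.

F_att = 3/4·(g−p) = 3/4·(1,1) = (0.7500,0.7500)
o1: d²=145 > ρ²=45 → inactive
o2: d²=533 > ρ²=45 → inactive
o3: d²=292 > ρ²=45 → inactive
o4: d²=26 ≤ ρ²=45; F_rep = 12·(-5,-1)/26² = (-0.0888,-0.0178)
F = F_att + ΣF_rep = (0.6612,0.7322)
Δp = p'−p = (0.0661,0.0732); α = Δx/Fx = (447/6760) / (447/676) = 1/10
check: Δy/Fy = (99/1352) / (495/676) = 1/10 ✓

α = 1/10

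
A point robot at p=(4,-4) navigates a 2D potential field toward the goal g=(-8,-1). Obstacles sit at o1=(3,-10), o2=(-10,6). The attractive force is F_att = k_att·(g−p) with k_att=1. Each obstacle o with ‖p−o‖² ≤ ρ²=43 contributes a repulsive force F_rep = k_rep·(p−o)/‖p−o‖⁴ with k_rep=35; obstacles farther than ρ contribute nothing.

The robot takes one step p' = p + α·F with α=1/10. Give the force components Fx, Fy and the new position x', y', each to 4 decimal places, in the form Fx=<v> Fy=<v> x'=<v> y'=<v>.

F_att = 1·(g−p) = 1·(-12,3) = (-12.0000,3.0000)
o1: d²=37 ≤ ρ²=43; F_rep = 35·(1,6)/37² = (0.0256,0.1534)
o2: d²=296 > ρ²=43 → inactive
F = F_att + ΣF_rep = (-11.9744,3.1534)
p' = p + 1/10·F = (2.8026,-3.6847)

Fx=-11.9744 Fy=3.1534 x'=2.8026 y'=-3.6847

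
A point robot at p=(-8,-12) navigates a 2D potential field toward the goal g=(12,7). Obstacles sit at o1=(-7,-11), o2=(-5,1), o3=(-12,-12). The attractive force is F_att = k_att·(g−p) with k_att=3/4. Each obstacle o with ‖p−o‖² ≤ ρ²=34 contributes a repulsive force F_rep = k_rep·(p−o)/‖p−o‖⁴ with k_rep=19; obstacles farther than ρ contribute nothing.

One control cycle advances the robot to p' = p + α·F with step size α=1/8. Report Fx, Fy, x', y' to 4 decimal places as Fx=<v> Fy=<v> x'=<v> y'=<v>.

F_att = 3/4·(g−p) = 3/4·(20,19) = (15.0000,14.2500)
o1: d²=2 ≤ ρ²=34; F_rep = 19·(-1,-1)/2² = (-4.7500,-4.7500)
o2: d²=178 > ρ²=34 → inactive
o3: d²=16 ≤ ρ²=34; F_rep = 19·(4,0)/16² = (0.2969,0.0000)
F = F_att + ΣF_rep = (10.5469,9.5000)
p' = p + 1/8·F = (-6.6816,-10.8125)

Fx=10.5469 Fy=9.5000 x'=-6.6816 y'=-10.8125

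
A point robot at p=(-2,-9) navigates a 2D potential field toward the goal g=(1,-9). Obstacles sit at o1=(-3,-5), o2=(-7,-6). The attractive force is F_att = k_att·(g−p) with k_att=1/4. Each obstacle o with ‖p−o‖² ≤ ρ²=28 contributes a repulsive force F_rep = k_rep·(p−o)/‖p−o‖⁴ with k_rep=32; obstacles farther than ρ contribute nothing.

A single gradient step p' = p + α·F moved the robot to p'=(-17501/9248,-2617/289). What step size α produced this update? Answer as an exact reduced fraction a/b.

α = 1/8

F_att = 1/4·(g−p) = 1/4·(3,0) = (0.7500,0.0000)
o1: d²=17 ≤ ρ²=28; F_rep = 32·(1,-4)/17² = (0.1107,-0.4429)
o2: d²=34 > ρ²=28 → inactive
F = F_att + ΣF_rep = (0.8607,-0.4429)
Δp = p'−p = (0.1076,-0.0554); α = Δx/Fx = (995/9248) / (995/1156) = 1/8
check: Δy/Fy = (-16/289) / (-128/289) = 1/8 ✓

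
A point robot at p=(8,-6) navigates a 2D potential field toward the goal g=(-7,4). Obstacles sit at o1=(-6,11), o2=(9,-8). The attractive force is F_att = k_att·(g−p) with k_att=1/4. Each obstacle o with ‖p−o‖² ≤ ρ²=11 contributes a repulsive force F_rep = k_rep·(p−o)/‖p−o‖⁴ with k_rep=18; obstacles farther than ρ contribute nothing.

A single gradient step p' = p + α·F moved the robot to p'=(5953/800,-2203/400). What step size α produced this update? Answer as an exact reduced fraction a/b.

F_att = 1/4·(g−p) = 1/4·(-15,10) = (-3.7500,2.5000)
o1: d²=485 > ρ²=11 → inactive
o2: d²=5 ≤ ρ²=11; F_rep = 18·(-1,2)/5² = (-0.7200,1.4400)
F = F_att + ΣF_rep = (-4.4700,3.9400)
Δp = p'−p = (-0.5587,0.4925); α = Δx/Fx = (-447/800) / (-447/100) = 1/8
check: Δy/Fy = (197/400) / (197/50) = 1/8 ✓

α = 1/8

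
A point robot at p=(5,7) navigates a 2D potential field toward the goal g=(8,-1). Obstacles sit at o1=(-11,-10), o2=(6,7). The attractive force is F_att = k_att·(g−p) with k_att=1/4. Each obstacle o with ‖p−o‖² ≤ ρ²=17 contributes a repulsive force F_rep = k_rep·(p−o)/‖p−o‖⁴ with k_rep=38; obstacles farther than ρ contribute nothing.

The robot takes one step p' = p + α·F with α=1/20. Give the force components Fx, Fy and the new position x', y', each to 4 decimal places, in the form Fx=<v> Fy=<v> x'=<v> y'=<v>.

F_att = 1/4·(g−p) = 1/4·(3,-8) = (0.7500,-2.0000)
o1: d²=545 > ρ²=17 → inactive
o2: d²=1 ≤ ρ²=17; F_rep = 38·(-1,0)/1² = (-38.0000,0.0000)
F = F_att + ΣF_rep = (-37.2500,-2.0000)
p' = p + 1/20·F = (3.1375,6.9000)

Fx=-37.2500 Fy=-2.0000 x'=3.1375 y'=6.9000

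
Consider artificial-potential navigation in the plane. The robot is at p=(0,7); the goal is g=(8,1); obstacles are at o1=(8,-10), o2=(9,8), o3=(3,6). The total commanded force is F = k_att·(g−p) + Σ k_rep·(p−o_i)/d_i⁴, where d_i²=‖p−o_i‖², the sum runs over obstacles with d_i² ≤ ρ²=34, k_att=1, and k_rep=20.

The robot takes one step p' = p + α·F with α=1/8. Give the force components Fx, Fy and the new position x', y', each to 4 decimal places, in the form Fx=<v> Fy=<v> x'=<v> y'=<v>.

F_att = 1·(g−p) = 1·(8,-6) = (8.0000,-6.0000)
o1: d²=353 > ρ²=34 → inactive
o2: d²=82 > ρ²=34 → inactive
o3: d²=10 ≤ ρ²=34; F_rep = 20·(-3,1)/10² = (-0.6000,0.2000)
F = F_att + ΣF_rep = (7.4000,-5.8000)
p' = p + 1/8·F = (0.9250,6.2750)

Fx=7.4000 Fy=-5.8000 x'=0.9250 y'=6.2750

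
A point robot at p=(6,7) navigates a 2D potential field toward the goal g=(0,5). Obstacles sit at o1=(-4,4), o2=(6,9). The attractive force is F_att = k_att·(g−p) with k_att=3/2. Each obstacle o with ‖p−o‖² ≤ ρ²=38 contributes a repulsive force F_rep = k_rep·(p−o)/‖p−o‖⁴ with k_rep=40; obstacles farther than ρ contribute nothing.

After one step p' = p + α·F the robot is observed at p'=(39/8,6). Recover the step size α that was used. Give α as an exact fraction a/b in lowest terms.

F_att = 3/2·(g−p) = 3/2·(-6,-2) = (-9.0000,-3.0000)
o1: d²=109 > ρ²=38 → inactive
o2: d²=4 ≤ ρ²=38; F_rep = 40·(0,-2)/4² = (0.0000,-5.0000)
F = F_att + ΣF_rep = (-9.0000,-8.0000)
Δp = p'−p = (-1.1250,-1.0000); α = Δx/Fx = (-9/8) / (-9) = 1/8
check: Δy/Fy = (-1) / (-8) = 1/8 ✓

α = 1/8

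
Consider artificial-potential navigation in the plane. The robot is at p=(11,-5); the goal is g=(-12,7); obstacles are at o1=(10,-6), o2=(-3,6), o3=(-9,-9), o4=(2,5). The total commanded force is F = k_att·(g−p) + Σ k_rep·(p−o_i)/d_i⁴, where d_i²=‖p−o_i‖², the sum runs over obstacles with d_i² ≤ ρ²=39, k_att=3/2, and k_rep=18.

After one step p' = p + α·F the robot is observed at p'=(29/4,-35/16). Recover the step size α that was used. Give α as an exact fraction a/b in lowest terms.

α = 1/8

F_att = 3/2·(g−p) = 3/2·(-23,12) = (-34.5000,18.0000)
o1: d²=2 ≤ ρ²=39; F_rep = 18·(1,1)/2² = (4.5000,4.5000)
o2: d²=317 > ρ²=39 → inactive
o3: d²=416 > ρ²=39 → inactive
o4: d²=181 > ρ²=39 → inactive
F = F_att + ΣF_rep = (-30.0000,22.5000)
Δp = p'−p = (-3.7500,2.8125); α = Δx/Fx = (-15/4) / (-30) = 1/8
check: Δy/Fy = (45/16) / (45/2) = 1/8 ✓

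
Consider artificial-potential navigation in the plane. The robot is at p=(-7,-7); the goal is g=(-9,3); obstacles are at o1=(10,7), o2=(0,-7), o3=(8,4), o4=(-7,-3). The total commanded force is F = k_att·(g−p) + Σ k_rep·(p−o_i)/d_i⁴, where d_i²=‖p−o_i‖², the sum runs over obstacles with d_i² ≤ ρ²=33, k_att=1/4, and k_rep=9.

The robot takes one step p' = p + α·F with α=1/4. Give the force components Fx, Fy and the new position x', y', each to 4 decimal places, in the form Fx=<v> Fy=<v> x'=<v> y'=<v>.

Fx=-0.5000 Fy=2.3594 x'=-7.1250 y'=-6.4102

F_att = 1/4·(g−p) = 1/4·(-2,10) = (-0.5000,2.5000)
o1: d²=485 > ρ²=33 → inactive
o2: d²=49 > ρ²=33 → inactive
o3: d²=346 > ρ²=33 → inactive
o4: d²=16 ≤ ρ²=33; F_rep = 9·(0,-4)/16² = (0.0000,-0.1406)
F = F_att + ΣF_rep = (-0.5000,2.3594)
p' = p + 1/4·F = (-7.1250,-6.4102)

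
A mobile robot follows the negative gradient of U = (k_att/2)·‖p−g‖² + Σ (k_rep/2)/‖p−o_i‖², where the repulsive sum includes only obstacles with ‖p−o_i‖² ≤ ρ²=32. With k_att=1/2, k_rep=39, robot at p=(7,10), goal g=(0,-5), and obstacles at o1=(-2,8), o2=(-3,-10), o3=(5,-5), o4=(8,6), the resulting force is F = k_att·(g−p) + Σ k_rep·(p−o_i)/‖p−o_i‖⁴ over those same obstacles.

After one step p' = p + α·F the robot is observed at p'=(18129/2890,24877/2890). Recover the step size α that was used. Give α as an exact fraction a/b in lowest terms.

F_att = 1/2·(g−p) = 1/2·(-7,-15) = (-3.5000,-7.5000)
o1: d²=85 > ρ²=32 → inactive
o2: d²=500 > ρ²=32 → inactive
o3: d²=229 > ρ²=32 → inactive
o4: d²=17 ≤ ρ²=32; F_rep = 39·(-1,4)/17² = (-0.1349,0.5398)
F = F_att + ΣF_rep = (-3.6349,-6.9602)
Δp = p'−p = (-0.7270,-1.3920); α = Δx/Fx = (-2101/2890) / (-2101/578) = 1/5
check: Δy/Fy = (-4023/2890) / (-4023/578) = 1/5 ✓

α = 1/5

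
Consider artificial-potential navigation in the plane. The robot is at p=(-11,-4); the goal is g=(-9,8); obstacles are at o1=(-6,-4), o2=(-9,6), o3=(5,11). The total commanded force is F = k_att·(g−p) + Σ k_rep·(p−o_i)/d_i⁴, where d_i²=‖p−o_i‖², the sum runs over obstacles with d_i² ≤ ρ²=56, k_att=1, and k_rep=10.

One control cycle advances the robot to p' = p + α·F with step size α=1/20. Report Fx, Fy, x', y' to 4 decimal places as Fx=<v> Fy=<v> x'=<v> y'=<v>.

F_att = 1·(g−p) = 1·(2,12) = (2.0000,12.0000)
o1: d²=25 ≤ ρ²=56; F_rep = 10·(-5,0)/25² = (-0.0800,0.0000)
o2: d²=104 > ρ²=56 → inactive
o3: d²=481 > ρ²=56 → inactive
F = F_att + ΣF_rep = (1.9200,12.0000)
p' = p + 1/20·F = (-10.9040,-3.4000)

Fx=1.9200 Fy=12.0000 x'=-10.9040 y'=-3.4000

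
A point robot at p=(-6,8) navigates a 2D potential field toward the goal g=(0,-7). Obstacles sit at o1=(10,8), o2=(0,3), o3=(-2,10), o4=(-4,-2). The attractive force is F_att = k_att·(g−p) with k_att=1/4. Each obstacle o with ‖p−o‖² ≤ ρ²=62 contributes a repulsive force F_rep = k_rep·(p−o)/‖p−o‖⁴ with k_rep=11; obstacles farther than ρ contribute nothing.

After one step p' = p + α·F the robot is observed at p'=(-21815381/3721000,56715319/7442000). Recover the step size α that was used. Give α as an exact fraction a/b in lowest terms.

F_att = 1/4·(g−p) = 1/4·(6,-15) = (1.5000,-3.7500)
o1: d²=256 > ρ²=62 → inactive
o2: d²=61 ≤ ρ²=62; F_rep = 11·(-6,5)/61² = (-0.0177,0.0148)
o3: d²=20 ≤ ρ²=62; F_rep = 11·(-4,-2)/20² = (-0.1100,-0.0550)
o4: d²=104 > ρ²=62 → inactive
F = F_att + ΣF_rep = (1.3723,-3.7902)
Δp = p'−p = (0.1372,-0.3790); α = Δx/Fx = (510619/3721000) / (510619/372100) = 1/10
check: Δy/Fy = (-2820681/7442000) / (-2820681/744200) = 1/10 ✓

α = 1/10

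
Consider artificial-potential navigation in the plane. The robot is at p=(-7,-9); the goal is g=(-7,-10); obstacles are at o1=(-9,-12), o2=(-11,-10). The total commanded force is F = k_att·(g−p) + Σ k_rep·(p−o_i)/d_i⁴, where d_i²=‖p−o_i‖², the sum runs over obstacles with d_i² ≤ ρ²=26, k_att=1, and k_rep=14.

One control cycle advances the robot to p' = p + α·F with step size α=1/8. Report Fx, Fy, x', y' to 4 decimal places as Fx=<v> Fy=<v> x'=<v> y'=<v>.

Fx=0.3595 Fy=-0.7030 x'=-6.9551 y'=-9.0879

F_att = 1·(g−p) = 1·(0,-1) = (0.0000,-1.0000)
o1: d²=13 ≤ ρ²=26; F_rep = 14·(2,3)/13² = (0.1657,0.2485)
o2: d²=17 ≤ ρ²=26; F_rep = 14·(4,1)/17² = (0.1938,0.0484)
F = F_att + ΣF_rep = (0.3595,-0.7030)
p' = p + 1/8·F = (-6.9551,-9.0879)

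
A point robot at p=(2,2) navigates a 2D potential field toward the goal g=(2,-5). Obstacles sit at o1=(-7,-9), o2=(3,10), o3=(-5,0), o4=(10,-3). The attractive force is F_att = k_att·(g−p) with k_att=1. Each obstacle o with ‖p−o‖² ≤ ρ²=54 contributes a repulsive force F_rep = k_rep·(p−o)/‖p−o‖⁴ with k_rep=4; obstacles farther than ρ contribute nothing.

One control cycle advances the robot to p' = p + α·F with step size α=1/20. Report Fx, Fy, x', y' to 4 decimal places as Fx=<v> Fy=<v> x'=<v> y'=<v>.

Fx=0.0100 Fy=-6.9972 x'=2.0005 y'=1.6501

F_att = 1·(g−p) = 1·(0,-7) = (0.0000,-7.0000)
o1: d²=202 > ρ²=54 → inactive
o2: d²=65 > ρ²=54 → inactive
o3: d²=53 ≤ ρ²=54; F_rep = 4·(7,2)/53² = (0.0100,0.0028)
o4: d²=89 > ρ²=54 → inactive
F = F_att + ΣF_rep = (0.0100,-6.9972)
p' = p + 1/20·F = (2.0005,1.6501)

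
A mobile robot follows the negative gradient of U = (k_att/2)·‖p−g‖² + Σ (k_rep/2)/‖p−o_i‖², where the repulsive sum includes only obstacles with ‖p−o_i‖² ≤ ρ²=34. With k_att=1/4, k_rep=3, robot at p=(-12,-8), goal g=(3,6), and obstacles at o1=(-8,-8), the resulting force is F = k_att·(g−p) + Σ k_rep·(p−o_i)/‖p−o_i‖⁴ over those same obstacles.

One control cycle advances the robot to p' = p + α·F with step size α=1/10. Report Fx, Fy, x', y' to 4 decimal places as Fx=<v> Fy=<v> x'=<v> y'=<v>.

F_att = 1/4·(g−p) = 1/4·(15,14) = (3.7500,3.5000)
o1: d²=16 ≤ ρ²=34; F_rep = 3·(-4,0)/16² = (-0.0469,0.0000)
F = F_att + ΣF_rep = (3.7031,3.5000)
p' = p + 1/10·F = (-11.6297,-7.6500)

Fx=3.7031 Fy=3.5000 x'=-11.6297 y'=-7.6500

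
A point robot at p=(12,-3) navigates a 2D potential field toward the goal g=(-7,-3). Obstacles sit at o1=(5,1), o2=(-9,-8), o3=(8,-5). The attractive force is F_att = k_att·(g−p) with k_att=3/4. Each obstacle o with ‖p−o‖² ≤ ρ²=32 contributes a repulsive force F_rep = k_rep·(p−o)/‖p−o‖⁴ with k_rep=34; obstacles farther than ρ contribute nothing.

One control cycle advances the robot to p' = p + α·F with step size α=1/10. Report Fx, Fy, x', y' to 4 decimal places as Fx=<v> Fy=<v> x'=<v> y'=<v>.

F_att = 3/4·(g−p) = 3/4·(-19,0) = (-14.2500,0.0000)
o1: d²=65 > ρ²=32 → inactive
o2: d²=466 > ρ²=32 → inactive
o3: d²=20 ≤ ρ²=32; F_rep = 34·(4,2)/20² = (0.3400,0.1700)
F = F_att + ΣF_rep = (-13.9100,0.1700)
p' = p + 1/10·F = (10.6090,-2.9830)

Fx=-13.9100 Fy=0.1700 x'=10.6090 y'=-2.9830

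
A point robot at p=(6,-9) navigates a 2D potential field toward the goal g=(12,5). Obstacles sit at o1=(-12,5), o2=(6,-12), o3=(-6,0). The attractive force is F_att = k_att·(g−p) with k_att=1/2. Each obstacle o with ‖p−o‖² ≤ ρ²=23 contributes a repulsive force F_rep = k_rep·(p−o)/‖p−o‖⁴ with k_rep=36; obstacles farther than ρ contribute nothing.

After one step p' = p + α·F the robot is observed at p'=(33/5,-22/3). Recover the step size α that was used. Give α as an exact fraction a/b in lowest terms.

F_att = 1/2·(g−p) = 1/2·(6,14) = (3.0000,7.0000)
o1: d²=520 > ρ²=23 → inactive
o2: d²=9 ≤ ρ²=23; F_rep = 36·(0,3)/9² = (0.0000,1.3333)
o3: d²=225 > ρ²=23 → inactive
F = F_att + ΣF_rep = (3.0000,8.3333)
Δp = p'−p = (0.6000,1.6667); α = Δx/Fx = (3/5) / (3) = 1/5
check: Δy/Fy = (5/3) / (25/3) = 1/5 ✓

α = 1/5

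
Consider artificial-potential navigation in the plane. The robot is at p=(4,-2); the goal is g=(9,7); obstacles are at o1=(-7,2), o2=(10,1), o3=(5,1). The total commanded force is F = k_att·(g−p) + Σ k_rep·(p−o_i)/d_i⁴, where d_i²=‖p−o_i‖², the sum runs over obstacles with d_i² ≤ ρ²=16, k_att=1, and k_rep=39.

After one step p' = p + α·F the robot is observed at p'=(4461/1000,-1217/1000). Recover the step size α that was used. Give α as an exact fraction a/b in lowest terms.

F_att = 1·(g−p) = 1·(5,9) = (5.0000,9.0000)
o1: d²=137 > ρ²=16 → inactive
o2: d²=45 > ρ²=16 → inactive
o3: d²=10 ≤ ρ²=16; F_rep = 39·(-1,-3)/10² = (-0.3900,-1.1700)
F = F_att + ΣF_rep = (4.6100,7.8300)
Δp = p'−p = (0.4610,0.7830); α = Δx/Fx = (461/1000) / (461/100) = 1/10
check: Δy/Fy = (783/1000) / (783/100) = 1/10 ✓

α = 1/10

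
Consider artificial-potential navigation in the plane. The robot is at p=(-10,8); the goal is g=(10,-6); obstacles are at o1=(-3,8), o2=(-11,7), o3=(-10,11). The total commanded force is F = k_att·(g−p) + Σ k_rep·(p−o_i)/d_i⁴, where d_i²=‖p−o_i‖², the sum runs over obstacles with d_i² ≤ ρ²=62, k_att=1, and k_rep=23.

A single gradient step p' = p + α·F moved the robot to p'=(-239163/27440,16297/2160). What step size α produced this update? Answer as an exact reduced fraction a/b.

F_att = 1·(g−p) = 1·(20,-14) = (20.0000,-14.0000)
o1: d²=49 ≤ ρ²=62; F_rep = 23·(-7,0)/49² = (-0.0671,0.0000)
o2: d²=2 ≤ ρ²=62; F_rep = 23·(1,1)/2² = (5.7500,5.7500)
o3: d²=9 ≤ ρ²=62; F_rep = 23·(0,-3)/9² = (0.0000,-0.8519)
F = F_att + ΣF_rep = (25.6829,-9.1019)
Δp = p'−p = (1.2841,-0.4551); α = Δx/Fx = (35237/27440) / (35237/1372) = 1/20
check: Δy/Fy = (-983/2160) / (-983/108) = 1/20 ✓

α = 1/20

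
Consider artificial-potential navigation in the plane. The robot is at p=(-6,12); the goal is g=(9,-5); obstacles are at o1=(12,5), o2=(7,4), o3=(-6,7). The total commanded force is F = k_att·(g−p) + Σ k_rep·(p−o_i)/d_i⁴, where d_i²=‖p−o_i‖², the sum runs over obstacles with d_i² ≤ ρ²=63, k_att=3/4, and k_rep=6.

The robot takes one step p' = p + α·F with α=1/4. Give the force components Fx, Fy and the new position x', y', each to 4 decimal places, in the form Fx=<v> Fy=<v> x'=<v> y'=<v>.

Fx=11.2500 Fy=-12.7020 x'=-3.1875 y'=8.8245

F_att = 3/4·(g−p) = 3/4·(15,-17) = (11.2500,-12.7500)
o1: d²=373 > ρ²=63 → inactive
o2: d²=233 > ρ²=63 → inactive
o3: d²=25 ≤ ρ²=63; F_rep = 6·(0,5)/25² = (0.0000,0.0480)
F = F_att + ΣF_rep = (11.2500,-12.7020)
p' = p + 1/4·F = (-3.1875,8.8245)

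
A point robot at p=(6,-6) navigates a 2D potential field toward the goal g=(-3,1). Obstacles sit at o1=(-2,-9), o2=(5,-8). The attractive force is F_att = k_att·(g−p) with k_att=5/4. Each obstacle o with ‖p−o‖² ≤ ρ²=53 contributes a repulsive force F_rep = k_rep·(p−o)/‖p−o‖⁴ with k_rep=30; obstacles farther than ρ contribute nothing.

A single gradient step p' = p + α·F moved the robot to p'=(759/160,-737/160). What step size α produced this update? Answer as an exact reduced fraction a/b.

F_att = 5/4·(g−p) = 5/4·(-9,7) = (-11.2500,8.7500)
o1: d²=73 > ρ²=53 → inactive
o2: d²=5 ≤ ρ²=53; F_rep = 30·(1,2)/5² = (1.2000,2.4000)
F = F_att + ΣF_rep = (-10.0500,11.1500)
Δp = p'−p = (-1.2563,1.3938); α = Δx/Fx = (-201/160) / (-201/20) = 1/8
check: Δy/Fy = (223/160) / (223/20) = 1/8 ✓

α = 1/8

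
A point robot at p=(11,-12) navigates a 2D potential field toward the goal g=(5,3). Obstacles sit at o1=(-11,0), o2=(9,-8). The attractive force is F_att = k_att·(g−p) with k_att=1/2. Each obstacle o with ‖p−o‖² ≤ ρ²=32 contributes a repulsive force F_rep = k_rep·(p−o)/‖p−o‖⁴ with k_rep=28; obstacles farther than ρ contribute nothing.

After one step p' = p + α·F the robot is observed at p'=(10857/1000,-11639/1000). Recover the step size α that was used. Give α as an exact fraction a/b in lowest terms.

F_att = 1/2·(g−p) = 1/2·(-6,15) = (-3.0000,7.5000)
o1: d²=628 > ρ²=32 → inactive
o2: d²=20 ≤ ρ²=32; F_rep = 28·(2,-4)/20² = (0.1400,-0.2800)
F = F_att + ΣF_rep = (-2.8600,7.2200)
Δp = p'−p = (-0.1430,0.3610); α = Δx/Fx = (-143/1000) / (-143/50) = 1/20
check: Δy/Fy = (361/1000) / (361/50) = 1/20 ✓

α = 1/20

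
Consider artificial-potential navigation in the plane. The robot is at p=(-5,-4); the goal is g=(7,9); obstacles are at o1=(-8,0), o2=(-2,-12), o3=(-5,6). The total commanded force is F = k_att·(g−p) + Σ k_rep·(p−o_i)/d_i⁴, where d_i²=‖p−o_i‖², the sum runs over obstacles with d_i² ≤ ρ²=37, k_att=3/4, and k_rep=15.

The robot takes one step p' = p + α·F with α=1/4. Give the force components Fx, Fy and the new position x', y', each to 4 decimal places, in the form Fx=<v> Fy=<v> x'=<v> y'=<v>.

Fx=9.0720 Fy=9.6540 x'=-2.7320 y'=-1.5865

F_att = 3/4·(g−p) = 3/4·(12,13) = (9.0000,9.7500)
o1: d²=25 ≤ ρ²=37; F_rep = 15·(3,-4)/25² = (0.0720,-0.0960)
o2: d²=73 > ρ²=37 → inactive
o3: d²=100 > ρ²=37 → inactive
F = F_att + ΣF_rep = (9.0720,9.6540)
p' = p + 1/4·F = (-2.7320,-1.5865)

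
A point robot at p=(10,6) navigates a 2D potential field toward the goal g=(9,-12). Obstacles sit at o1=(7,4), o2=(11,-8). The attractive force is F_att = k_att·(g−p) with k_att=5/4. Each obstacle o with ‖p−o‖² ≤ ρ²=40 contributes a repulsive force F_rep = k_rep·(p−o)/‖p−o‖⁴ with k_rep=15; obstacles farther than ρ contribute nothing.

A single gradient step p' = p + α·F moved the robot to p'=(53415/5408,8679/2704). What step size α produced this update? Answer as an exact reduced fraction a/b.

α = 1/8

F_att = 5/4·(g−p) = 5/4·(-1,-18) = (-1.2500,-22.5000)
o1: d²=13 ≤ ρ²=40; F_rep = 15·(3,2)/13² = (0.2663,0.1775)
o2: d²=197 > ρ²=40 → inactive
F = F_att + ΣF_rep = (-0.9837,-22.3225)
Δp = p'−p = (-0.1230,-2.7903); α = Δx/Fx = (-665/5408) / (-665/676) = 1/8
check: Δy/Fy = (-7545/2704) / (-7545/338) = 1/8 ✓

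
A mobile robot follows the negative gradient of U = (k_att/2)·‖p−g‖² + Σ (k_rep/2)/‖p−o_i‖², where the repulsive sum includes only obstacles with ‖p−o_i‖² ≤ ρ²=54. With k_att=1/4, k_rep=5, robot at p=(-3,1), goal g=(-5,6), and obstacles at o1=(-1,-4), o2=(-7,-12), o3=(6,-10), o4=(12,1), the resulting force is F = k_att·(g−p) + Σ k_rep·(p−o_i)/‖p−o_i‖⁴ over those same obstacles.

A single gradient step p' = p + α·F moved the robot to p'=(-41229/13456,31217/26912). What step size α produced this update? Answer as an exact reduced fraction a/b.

F_att = 1/4·(g−p) = 1/4·(-2,5) = (-0.5000,1.2500)
o1: d²=29 ≤ ρ²=54; F_rep = 5·(-2,5)/29² = (-0.0119,0.0297)
o2: d²=185 > ρ²=54 → inactive
o3: d²=202 > ρ²=54 → inactive
o4: d²=225 > ρ²=54 → inactive
F = F_att + ΣF_rep = (-0.5119,1.2797)
Δp = p'−p = (-0.0640,0.1600); α = Δx/Fx = (-861/13456) / (-861/1682) = 1/8
check: Δy/Fy = (4305/26912) / (4305/3364) = 1/8 ✓

α = 1/8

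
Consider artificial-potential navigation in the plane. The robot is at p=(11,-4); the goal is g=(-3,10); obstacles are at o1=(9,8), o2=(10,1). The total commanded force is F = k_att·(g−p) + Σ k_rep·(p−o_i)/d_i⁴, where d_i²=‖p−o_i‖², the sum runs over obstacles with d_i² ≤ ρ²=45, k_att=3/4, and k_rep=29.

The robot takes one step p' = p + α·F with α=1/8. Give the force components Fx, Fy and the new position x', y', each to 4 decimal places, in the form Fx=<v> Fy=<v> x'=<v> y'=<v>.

F_att = 3/4·(g−p) = 3/4·(-14,14) = (-10.5000,10.5000)
o1: d²=148 > ρ²=45 → inactive
o2: d²=26 ≤ ρ²=45; F_rep = 29·(1,-5)/26² = (0.0429,-0.2145)
F = F_att + ΣF_rep = (-10.4571,10.2855)
p' = p + 1/8·F = (9.6929,-2.7143)

Fx=-10.4571 Fy=10.2855 x'=9.6929 y'=-2.7143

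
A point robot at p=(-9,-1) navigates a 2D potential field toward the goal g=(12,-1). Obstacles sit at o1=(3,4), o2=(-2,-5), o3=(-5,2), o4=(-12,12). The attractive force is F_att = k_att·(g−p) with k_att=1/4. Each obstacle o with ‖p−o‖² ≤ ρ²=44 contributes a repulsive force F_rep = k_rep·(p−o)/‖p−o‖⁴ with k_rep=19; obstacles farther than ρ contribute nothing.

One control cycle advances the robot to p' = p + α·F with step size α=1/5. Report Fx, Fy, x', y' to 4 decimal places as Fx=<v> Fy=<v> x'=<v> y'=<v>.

F_att = 1/4·(g−p) = 1/4·(21,0) = (5.2500,0.0000)
o1: d²=169 > ρ²=44 → inactive
o2: d²=65 > ρ²=44 → inactive
o3: d²=25 ≤ ρ²=44; F_rep = 19·(-4,-3)/25² = (-0.1216,-0.0912)
o4: d²=178 > ρ²=44 → inactive
F = F_att + ΣF_rep = (5.1284,-0.0912)
p' = p + 1/5·F = (-7.9743,-1.0182)

Fx=5.1284 Fy=-0.0912 x'=-7.9743 y'=-1.0182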